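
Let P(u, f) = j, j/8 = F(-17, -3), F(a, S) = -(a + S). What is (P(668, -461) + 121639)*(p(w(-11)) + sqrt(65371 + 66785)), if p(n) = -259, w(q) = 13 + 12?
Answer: -31545941 + 730794*sqrt(3671) ≈ 1.2732e+7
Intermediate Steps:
F(a, S) = -S - a (F(a, S) = -(S + a) = -S - a)
w(q) = 25
j = 160 (j = 8*(-1*(-3) - 1*(-17)) = 8*(3 + 17) = 8*20 = 160)
P(u, f) = 160
(P(668, -461) + 121639)*(p(w(-11)) + sqrt(65371 + 66785)) = (160 + 121639)*(-259 + sqrt(65371 + 66785)) = 121799*(-259 + sqrt(132156)) = 121799*(-259 + 6*sqrt(3671)) = -31545941 + 730794*sqrt(3671)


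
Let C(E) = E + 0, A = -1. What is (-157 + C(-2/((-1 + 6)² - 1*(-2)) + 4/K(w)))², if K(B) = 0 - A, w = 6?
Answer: 17081689/729 ≈ 23432.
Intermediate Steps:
K(B) = 1 (K(B) = 0 - 1*(-1) = 0 + 1 = 1)
C(E) = E
(-157 + C(-2/((-1 + 6)² - 1*(-2)) + 4/K(w)))² = (-157 + (-2/((-1 + 6)² - 1*(-2)) + 4/1))² = (-157 + (-2/(5² + 2) + 4*1))² = (-157 + (-2/(25 + 2) + 4))² = (-157 + (-2/27 + 4))² = (-157 + 106/27)² = (-4133/27)² = 17081689/729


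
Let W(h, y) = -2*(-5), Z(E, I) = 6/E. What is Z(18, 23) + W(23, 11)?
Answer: 31/3 ≈ 10.333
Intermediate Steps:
W(h, y) = 10
Z(18, 23) + W(23, 11) = 6/18 + 10 = 6*(1/18) + 10 = ⅓ + 10 = 31/3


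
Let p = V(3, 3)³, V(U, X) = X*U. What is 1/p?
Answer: 1/729 ≈ 0.0013717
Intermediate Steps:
V(U, X) = U*X
p = 729 (p = (3*3)³ = 9³ = 729)
1/p = 1/729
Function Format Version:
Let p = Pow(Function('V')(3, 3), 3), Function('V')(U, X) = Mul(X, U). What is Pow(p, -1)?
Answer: Rational(1, 729) ≈ 0.0013717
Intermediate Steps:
Function('V')(U, X) = Mul(U, X)
p = 729 (p = Pow(Mul(3, 3), 3) = Pow(9, 3) = 729)
Pow(p, -1) = Pow(729, -1) = Rational(1, 729)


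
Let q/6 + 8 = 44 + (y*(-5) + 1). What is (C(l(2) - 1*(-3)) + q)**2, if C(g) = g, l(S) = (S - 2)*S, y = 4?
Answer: 11025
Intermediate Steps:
l(S) = S*(-2 + S) (l(S) = (-2 + S)*S = S*(-2 + S))
q = 102 (q = -48 + 6*(44 + (4*(-5) + 1)) = -48 + 6*(44 + (-20 + 1)) = -48 + 6*(44 - 19) = -48 + 6*25 = -48 + 150 = 102)
(C(l(2) - 1*(-3)) + q)**2 = ((2*(-2 + 2) - 1*(-3)) + 102)**2 = ((2*0 + 3) + 102)**2 = ((0 + 3) + 102)**2 = (3 + 102)**2 = 105**2 = 11025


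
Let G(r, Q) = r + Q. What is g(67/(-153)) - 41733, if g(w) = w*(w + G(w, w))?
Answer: -325638110/7803 ≈ -41732.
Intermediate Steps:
G(r, Q) = Q + r
g(w) = 3*w² (g(w) = w*(w + (w + w)) = w*(w + 2*w) = w*(3*w) = 3*w²)
g(67/(-153)) - 41733 = 3*(67/(-153))² - 41733 = 3*(67*(-1/153))² - 41733 = 3*(-67/153)² - 41733 = 3*(4489/23409) - 41733 = 4489/7803 - 41733 = -325638110/7803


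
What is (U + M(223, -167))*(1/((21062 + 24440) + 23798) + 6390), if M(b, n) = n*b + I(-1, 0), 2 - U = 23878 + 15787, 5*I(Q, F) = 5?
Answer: -34054724857903/69300 ≈ -4.9141e+8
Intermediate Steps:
I(Q, F) = 1 (I(Q, F) = (⅕)*5 = 1)
U = -39663 (U = 2 - (23878 + 15787) = 2 - 1*39665 = 2 - 39665 = -39663)
M(b, n) = 1 + b*n (M(b, n) = n*b + 1 = b*n + 1 = 1 + b*n)
(U + M(223, -167))*(1/((21062 + 24440) + 23798) + 6390) = (-39663 + (1 + 223*(-167)))*(1/((21062 + 24440) + 23798) + 6390) = (-39663 + (1 - 37241))*(1/(45502 + 23798) + 6390) = (-39663 - 37240)*(1/69300 + 6390) = -76903*(1/69300 + 6390) = -76903*442827001/69300 = -34054724857903/69300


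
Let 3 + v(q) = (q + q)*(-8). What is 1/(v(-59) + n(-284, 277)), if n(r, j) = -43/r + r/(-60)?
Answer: 4260/4029469 ≈ 0.0010572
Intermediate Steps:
n(r, j) = -43/r - r/60 (n(r, j) = -43/r + r*(-1/60) = -43/r - r/60)
v(q) = -3 - 16*q (v(q) = -3 + (q + q)*(-8) = -3 + (2*q)*(-8) = -3 - 16*q)
1/(v(-59) + n(-284, 277)) = 1/((-3 - 16*(-59)) + (-43/(-284) - 1/60*(-284))) = 1/((-3 + 944) + (-43*(-1/284) + 71/15)) = 1/(941 + (43/284 + 71/15)) = 1/(941 + 20809/4260) = 1/(4029469/4260) = 4260/4029469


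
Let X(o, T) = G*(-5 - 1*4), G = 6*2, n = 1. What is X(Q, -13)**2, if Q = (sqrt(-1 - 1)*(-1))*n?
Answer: 11664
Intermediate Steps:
Q = -I*sqrt(2) (Q = (sqrt(-1 - 1)*(-1))*1 = (sqrt(-2)*(-1))*1 = ((I*sqrt(2))*(-1))*1 = -I*sqrt(2)*1 = -I*sqrt(2) ≈ -1.4142*I)
G = 12
X(o, T) = -108 (X(o, T) = 12*(-5 - 1*4) = 12*(-5 - 4) = 12*(-9) = -108)
X(Q, -13)**2 = (-108)**2 = 11664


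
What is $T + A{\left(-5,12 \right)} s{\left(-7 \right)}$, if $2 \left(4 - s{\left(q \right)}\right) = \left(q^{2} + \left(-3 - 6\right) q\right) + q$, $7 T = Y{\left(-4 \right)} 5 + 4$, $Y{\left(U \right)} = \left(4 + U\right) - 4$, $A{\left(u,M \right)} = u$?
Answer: $\frac{3363}{14} \approx 240.21$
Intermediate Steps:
$Y{\left(U \right)} = U$
$T = - \frac{16}{7}$ ($T = \frac{\left(-4\right) 5 + 4}{7} = \frac{-20 + 4}{7} = \frac{1}{7} \left(-16\right) = - \frac{16}{7} \approx -2.2857$)
$s{\left(q \right)} = 4 + 4 q - \frac{q^{2}}{2}$ ($s{\left(q \right)} = 4 - \frac{\left(q^{2} + \left(-3 - 6\right) q\right) + q}{2} = 4 - \frac{\left(q^{2} - 9 q\right) + q}{2} = 4 - \frac{q^{2} - 8 q}{2} = 4 - \left(\frac{q^{2}}{2} - 4 q\right) = 4 + 4 q - \frac{q^{2}}{2}$)
$T + A{\left(-5,12 \right)} s{\left(-7 \right)} = - \frac{16}{7} - 5 \left(4 + 4 \left(-7\right) - \frac{\left(-7\right)^{2}}{2}\right) = - \frac{16}{7} - 5 \left(4 - 28 - \frac{49}{2}\right) = - \frac{16}{7} - - \frac{485}{2} = - \frac{16}{7} + \frac{485}{2} = \frac{3363}{14}$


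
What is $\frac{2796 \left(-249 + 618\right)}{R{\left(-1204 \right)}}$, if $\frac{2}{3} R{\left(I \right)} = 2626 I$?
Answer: $- \frac{85977}{395213} \approx -0.21755$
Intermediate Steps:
$R{\left(I \right)} = 3939 I$ ($R{\left(I \right)} = \frac{3 \cdot 2626 I}{2} = 3939 I$)
$\frac{2796 \left(-249 + 618\right)}{R{\left(-1204 \right)}} = \frac{2796 \left(-249 + 618\right)}{3939 \left(-1204\right)} = \frac{2796 \cdot 369}{-4742556} = 1031724 \left(- \frac{1}{4742556}\right) = - \frac{85977}{395213}$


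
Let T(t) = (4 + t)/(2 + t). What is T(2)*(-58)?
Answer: -87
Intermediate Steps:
T(t) = (4 + t)/(2 + t)
T(2)*(-58) = ((4 + 2)/(2 + 2))*(-58) = (6/4)*(-58) = ((1/4)*6)*(-58) = (3/2)*(-58) = -87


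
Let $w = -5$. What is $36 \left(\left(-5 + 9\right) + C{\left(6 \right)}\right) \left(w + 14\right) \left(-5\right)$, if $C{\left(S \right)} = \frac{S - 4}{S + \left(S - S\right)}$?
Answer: $-7020$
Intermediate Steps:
$C{\left(S \right)} = \frac{-4 + S}{S}$ ($C{\left(S \right)} = \frac{-4 + S}{S + 0} = \frac{-4 + S}{S}$)
$36 \left(\left(-5 + 9\right) + C{\left(6 \right)}\right) \left(w + 14\right) \left(-5\right) = 36 \left(\left(-5 + 9\right) + \frac{-4 + 6}{6}\right) \left(-5 + 14\right) \left(-5\right) = 36 \left(4 + \frac{1}{6} \cdot 2\right) 9 \left(-5\right) = 36 \left(4 + \frac{1}{3}\right) 9 \left(-5\right) = 36 \cdot \frac{13}{3} \cdot 9 \left(-5\right) = 36 \cdot 39 \left(-5\right) = 1404 \left(-5\right) = -7020$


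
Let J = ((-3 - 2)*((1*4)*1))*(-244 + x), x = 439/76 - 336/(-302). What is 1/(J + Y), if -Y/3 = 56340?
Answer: -2869/471312945 ≈ -6.0872e-6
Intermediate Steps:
x = 79057/11476 (x = 439*(1/76) - 336*(-1/302) = 439/76 + 168/151 = 79057/11476 ≈ 6.8889)
Y = -169020 (Y = -3*56340 = -169020)
J = 13605435/2869 (J = ((-3 - 2)*((1*4)*1))*(-244 + 79057/11476) = -20*(-2721087/11476) = 13605435/2869 ≈ 4742.2)
1/(J + Y) = 1/(13605435/2869 - 169020) = 1/(-471312945/2869) = -2869/471312945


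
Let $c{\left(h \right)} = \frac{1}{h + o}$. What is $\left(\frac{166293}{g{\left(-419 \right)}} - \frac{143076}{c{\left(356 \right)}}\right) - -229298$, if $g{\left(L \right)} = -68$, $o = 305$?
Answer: $- \frac{6415554077}{68} \approx -9.4346 \cdot 10^{7}$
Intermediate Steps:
$c{\left(h \right)} = \frac{1}{305 + h}$ ($c{\left(h \right)} = \frac{1}{h + 305} = \frac{1}{305 + h}$)
$\left(\frac{166293}{g{\left(-419 \right)}} - \frac{143076}{c{\left(356 \right)}}\right) - -229298 = \left(\frac{166293}{-68} - \frac{143076}{\frac{1}{305 + 356}}\right) - -229298 = \left(166293 \left(- \frac{1}{68}\right) - \frac{143076}{\frac{1}{661}}\right) + 229298 = \left(- \frac{166293}{68} - 143076 \frac{1}{\frac{1}{661}}\right) + 229298 = \left(- \frac{166293}{68} - 94573236\right) + 229298 = - \frac{6431146341}{68} + 229298 = - \frac{6415554077}{68}$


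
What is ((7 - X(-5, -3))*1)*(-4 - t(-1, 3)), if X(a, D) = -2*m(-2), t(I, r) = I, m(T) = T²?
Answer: -45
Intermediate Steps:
X(a, D) = -8 (X(a, D) = -2*(-2)² = -2*4 = -8)
((7 - X(-5, -3))*1)*(-4 - t(-1, 3)) = ((7 - 1*(-8))*1)*(-4 - 1*(-1)) = ((7 + 8)*1)*(-4 + 1) = (15*1)*(-3) = 15*(-3) = -45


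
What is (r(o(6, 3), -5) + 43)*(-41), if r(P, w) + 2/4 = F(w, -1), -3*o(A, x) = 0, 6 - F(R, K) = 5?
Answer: -3567/2 ≈ -1783.5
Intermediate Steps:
F(R, K) = 1 (F(R, K) = 6 - 1*5 = 6 - 5 = 1)
o(A, x) = 0 (o(A, x) = -⅓*0 = 0)
r(P, w) = ½ (r(P, w) = -½ + 1 = ½)
(r(o(6, 3), -5) + 43)*(-41) = (½ + 43)*(-41) = (87/2)*(-41) = -3567/2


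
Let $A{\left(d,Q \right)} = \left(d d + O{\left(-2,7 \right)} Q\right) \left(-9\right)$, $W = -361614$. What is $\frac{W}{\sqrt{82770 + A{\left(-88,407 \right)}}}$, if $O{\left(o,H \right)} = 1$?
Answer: $- \frac{120538 \sqrt{9411}}{3137} \approx -3727.6$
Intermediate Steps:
$A{\left(d,Q \right)} = - 9 Q - 9 d^{2}$ ($A{\left(d,Q \right)} = \left(d d + 1 Q\right) \left(-9\right) = \left(d^{2} + Q\right) \left(-9\right) = \left(Q + d^{2}\right) \left(-9\right) = - 9 Q - 9 d^{2}$)
$\frac{W}{\sqrt{82770 + A{\left(-88,407 \right)}}} = - \frac{361614}{\sqrt{82770 - \left(3663 + 9 \left(-88\right)^{2}\right)}} = - \frac{361614}{\sqrt{82770 - 73359}} = - \frac{361614}{\sqrt{9411}} = - 361614 \frac{\sqrt{9411}}{9411} = - \frac{120538 \sqrt{9411}}{3137}$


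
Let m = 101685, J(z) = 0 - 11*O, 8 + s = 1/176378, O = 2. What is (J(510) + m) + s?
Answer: 17929705591/176378 ≈ 1.0166e+5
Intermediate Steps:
s = -1411023/176378 (s = -8 + 1/176378 = -1411023/176378 ≈ -8.0000)
J(z) = -22 (J(z) = 0 - 11*2 = 0 - 22 = -22)
(J(510) + m) + s = (-22 + 101685) - 1411023/176378 = 101663 - 1411023/176378 = 17929705591/176378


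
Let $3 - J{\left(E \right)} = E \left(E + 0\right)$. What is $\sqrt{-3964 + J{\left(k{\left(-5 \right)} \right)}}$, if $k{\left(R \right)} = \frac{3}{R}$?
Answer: $\frac{13 i \sqrt{586}}{5} \approx 62.939 i$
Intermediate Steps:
$J{\left(E \right)} = 3 - E^{2}$ ($J{\left(E \right)} = 3 - E \left(E + 0\right) = 3 - E E = 3 - E^{2}$)
$\sqrt{-3964 + J{\left(k{\left(-5 \right)} \right)}} = \sqrt{-3964 + \left(3 - \left(\frac{3}{-5}\right)^{2}\right)} = \sqrt{-3964 + \left(3 - \left(3 \left(- \frac{1}{5}\right)\right)^{2}\right)} = \sqrt{-3964 + \left(3 - \left(- \frac{3}{5}\right)^{2}\right)} = \sqrt{-3964 + \left(3 - \frac{9}{25}\right)} = \sqrt{-3964 + \frac{66}{25}} = \sqrt{- \frac{99034}{25}} = \frac{13 i \sqrt{586}}{5}$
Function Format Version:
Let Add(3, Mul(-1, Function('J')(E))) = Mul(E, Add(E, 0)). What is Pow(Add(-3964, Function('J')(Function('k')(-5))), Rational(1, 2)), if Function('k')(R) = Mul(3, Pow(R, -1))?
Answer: Mul(Rational(13, 5), I, Pow(586, Rational(1, 2))) ≈ Mul(62.939, I)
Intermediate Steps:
Function('J')(E) = Add(3, Mul(-1, Pow(E, 2))) (Function('J')(E) = Add(3, Mul(-1, Mul(E, Add(E, 0)))) = Add(3, Mul(-1, Mul(E, E))) = Add(3, Mul(-1, Pow(E, 2))))
Pow(Add(-3964, Function('J')(Function('k')(-5))), Rational(1, 2)) = Pow(Add(-3964, Add(3, Mul(-1, Pow(Mul(3, Pow(-5, -1)), 2)))), Rational(1, 2)) = Pow(Add(-3964, Add(3, Mul(-1, Pow(Mul(3, Rational(-1, 5)), 2)))), Rational(1, 2)) = Pow(Add(-3964, Add(3, Mul(-1, Pow(Rational(-3, 5), 2)))), Rational(1, 2)) = Pow(Add(-3964, Add(3, Mul(-1, Rational(9, 25)))), Rational(1, 2)) = Pow(Add(-3964, Add(3, Rational(-9, 25))), Rational(1, 2)) = Pow(Add(-3964, Rational(66, 25)), Rational(1, 2)) = Pow(Rational(-99034, 25), Rational(1, 2)) = Mul(Rational(13, 5), I, Pow(586, Rational(1, 2)))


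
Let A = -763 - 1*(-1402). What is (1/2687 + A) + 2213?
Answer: 7663325/2687 ≈ 2852.0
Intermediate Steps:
A = 639 (A = -763 + 1402 = 639)
(1/2687 + A) + 2213 = (1/2687 + 639) + 2213 = 1716994/2687 + 2213 = 7663325/2687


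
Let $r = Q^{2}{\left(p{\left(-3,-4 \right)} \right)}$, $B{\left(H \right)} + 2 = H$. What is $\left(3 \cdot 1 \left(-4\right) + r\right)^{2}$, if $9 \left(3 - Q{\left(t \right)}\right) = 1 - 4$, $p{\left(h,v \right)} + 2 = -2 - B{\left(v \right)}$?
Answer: $\frac{64}{81} \approx 0.79012$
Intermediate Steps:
$B{\left(H \right)} = -2 + H$
$p{\left(h,v \right)} = -2 - v$
$Q{\left(t \right)} = \frac{10}{3}$ ($Q{\left(t \right)} = 3 - \frac{1 - 4}{9} = 3 - - \frac{1}{3} = 3 + \frac{1}{3} = \frac{10}{3}$)
$r = \frac{100}{9}$ ($r = \left(\frac{10}{3}\right)^{2} = \frac{100}{9} \approx 11.111$)
$\left(3 \cdot 1 \left(-4\right) + r\right)^{2} = \left(3 \cdot 1 \left(-4\right) + \frac{100}{9}\right)^{2} = \left(3 \left(-4\right) + \frac{100}{9}\right)^{2} = \left(-12 + \frac{100}{9}\right)^{2} = \left(- \frac{8}{9}\right)^{2} = \frac{64}{81}$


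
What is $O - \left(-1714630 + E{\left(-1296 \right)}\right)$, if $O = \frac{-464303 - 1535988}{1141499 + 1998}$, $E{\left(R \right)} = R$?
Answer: $\frac{1962154232931}{1143497} \approx 1.7159 \cdot 10^{6}$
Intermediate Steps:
$O = - \frac{2000291}{1143497} \approx -1.7493$
$O - \left(-1714630 + E{\left(-1296 \right)}\right) = - \frac{2000291}{1143497} - \left(-1714630 - 1296\right) = - \frac{2000291}{1143497} - -1715926 = - \frac{2000291}{1143497} + 1715926 = \frac{1962154232931}{1143497}$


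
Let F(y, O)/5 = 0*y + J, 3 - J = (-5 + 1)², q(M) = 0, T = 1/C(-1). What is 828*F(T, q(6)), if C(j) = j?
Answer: -53820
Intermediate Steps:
T = -1 (T = 1/(-1) = -1)
J = -13 (J = 3 - (-5 + 1)² = 3 - 1*(-4)² = 3 - 1*16 = 3 - 16 = -13)
F(y, O) = -65 (F(y, O) = 5*(0*y - 13) = 5*(0 - 13) = 5*(-13) = -65)
828*F(T, q(6)) = 828*(-65) = -53820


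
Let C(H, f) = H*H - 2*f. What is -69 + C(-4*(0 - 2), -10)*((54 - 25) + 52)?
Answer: 6735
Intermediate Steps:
C(H, f) = H² - 2*f
-69 + C(-4*(0 - 2), -10)*((54 - 25) + 52) = -69 + ((-4*(0 - 2))² - 2*(-10))*((54 - 25) + 52) = -69 + ((-4*(-2))² + 20)*(29 + 52) = -69 + (8² + 20)*81 = -69 + (64 + 20)*81 = -69 + 84*81 = -69 + 6804 = 6735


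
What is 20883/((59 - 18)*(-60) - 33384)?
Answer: -6961/11948 ≈ -0.58261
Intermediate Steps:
20883/((59 - 18)*(-60) - 33384) = 20883/(41*(-60) - 33384) = 20883/(-2460 - 33384) = 20883/(-35844) = 20883*(-1/35844) = -6961/11948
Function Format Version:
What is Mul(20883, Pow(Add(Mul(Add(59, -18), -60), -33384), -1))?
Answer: Rational(-6961, 11948) ≈ -0.58261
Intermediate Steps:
Mul(20883, Pow(Add(Mul(Add(59, -18), -60), -33384), -1)) = Mul(20883, Pow(Add(Mul(41, -60), -33384), -1)) = Mul(20883, Pow(Add(-2460, -33384), -1)) = Mul(20883, Pow(-35844, -1)) = Mul(20883, Rational(-1, 35844)) = Rational(-6961, 11948)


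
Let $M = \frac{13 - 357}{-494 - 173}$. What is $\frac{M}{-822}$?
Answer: $- \frac{172}{274137} \approx -0.00062742$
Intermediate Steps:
$M = \frac{344}{667}$ ($M = - \frac{344}{-667} = \left(-344\right) \left(- \frac{1}{667}\right) = \frac{344}{667} \approx 0.51574$)
$\frac{M}{-822} = \frac{344}{667 \left(-822\right)} = \frac{344}{667} \left(- \frac{1}{822}\right) = - \frac{172}{274137}$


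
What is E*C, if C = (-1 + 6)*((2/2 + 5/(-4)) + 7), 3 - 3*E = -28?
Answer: 1395/4 ≈ 348.75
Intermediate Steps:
E = 31/3 (E = 1 - ⅓*(-28) = 1 + 28/3 = 31/3 ≈ 10.333)
C = 135/4 (C = 5*((2*(½) + 5*(-¼)) + 7) = 5*((1 - 5/4) + 7) = 5*(-¼ + 7) = 5*(27/4) = 135/4 ≈ 33.750)
E*C = (31/3)*(135/4) = 1395/4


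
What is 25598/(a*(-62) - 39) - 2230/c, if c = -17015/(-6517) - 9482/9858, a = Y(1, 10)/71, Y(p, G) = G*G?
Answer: -369372131113357/237543238511 ≈ -1555.0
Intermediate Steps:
Y(p, G) = G²
a = 100/71 (a = 10²/71 = 100*(1/71) = 100/71 ≈ 1.4085)
c = 52969838/32122293 (c = -17015*(-1/6517) - 9482*1/9858 = 17015/6517 - 4741/4929 = 52969838/32122293 ≈ 1.6490)
25598/(a*(-62) - 39) - 2230/c = 25598/((100/71)*(-62) - 39) - 2230/52969838/32122293 = 25598/(-6200/71 - 39) - 2230*32122293/52969838 = 25598/(-8969/71) - 35816356695/26484919 = 25598*(-71/8969) - 35816356695/26484919 = -1817458/8969 - 35816356695/26484919 = -369372131113357/237543238511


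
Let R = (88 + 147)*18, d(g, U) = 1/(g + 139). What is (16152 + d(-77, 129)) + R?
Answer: 1263685/62 ≈ 20382.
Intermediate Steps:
d(g, U) = 1/(139 + g)
R = 4230 (R = 235*18 = 4230)
(16152 + d(-77, 129)) + R = (16152 + 1/(139 - 77)) + 4230 = (16152 + 1/62) + 4230 = 1001425/62 + 4230 = 1263685/62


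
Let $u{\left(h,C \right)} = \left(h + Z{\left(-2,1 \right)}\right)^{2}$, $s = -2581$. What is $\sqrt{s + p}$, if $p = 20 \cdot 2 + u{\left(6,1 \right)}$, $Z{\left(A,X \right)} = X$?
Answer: $2 i \sqrt{623} \approx 49.92 i$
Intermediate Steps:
$u{\left(h,C \right)} = \left(1 + h\right)^{2}$ ($u{\left(h,C \right)} = \left(h + 1\right)^{2} = \left(1 + h\right)^{2}$)
$p = 89$ ($p = 20 \cdot 2 + \left(1 + 6\right)^{2} = 40 + 7^{2} = 40 + 49 = 89$)
$\sqrt{s + p} = \sqrt{-2581 + 89} = \sqrt{-2492} = 2 i \sqrt{623}$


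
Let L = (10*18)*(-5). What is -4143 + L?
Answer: -5043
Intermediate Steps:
L = -900 (L = 180*(-5) = -900)
-4143 + L = -4143 - 900 = -5043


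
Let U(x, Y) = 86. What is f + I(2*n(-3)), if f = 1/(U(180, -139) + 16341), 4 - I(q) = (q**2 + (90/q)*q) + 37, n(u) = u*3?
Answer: -7342868/16427 ≈ -447.00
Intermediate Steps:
n(u) = 3*u
I(q) = -123 - q**2 (I(q) = 4 - ((q**2 + (90/q)*q) + 37) = 4 - ((q**2 + 90) + 37) = 4 - ((90 + q**2) + 37) = 4 - (127 + q**2) = 4 + (-127 - q**2) = -123 - q**2)
f = 1/16427 (f = 1/(86 + 16341) = 1/16427 ≈ 6.0875e-5)
f + I(2*n(-3)) = 1/16427 + (-123 - (2*(3*(-3)))**2) = 1/16427 + (-123 - (2*(-9))**2) = 1/16427 + (-123 - 1*(-18)**2) = 1/16427 + (-123 - 1*324) = 1/16427 + (-123 - 324) = 1/16427 - 447 = -7342868/16427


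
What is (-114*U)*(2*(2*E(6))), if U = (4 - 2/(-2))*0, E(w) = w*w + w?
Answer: 0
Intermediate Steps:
E(w) = w + w² (E(w) = w² + w = w + w²)
U = 0 (U = (4 - 2*(-½))*0 = (4 + 1)*0 = 5*0 = 0)
(-114*U)*(2*(2*E(6))) = (-0)*(2*(2*(6*(1 + 6)))) = (-114*0)*(2*(2*(6*7))) = 0*(2*(2*42)) = 0*(2*84) = 0*168 = 0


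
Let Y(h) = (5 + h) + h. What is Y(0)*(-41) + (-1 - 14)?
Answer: -220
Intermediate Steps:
Y(h) = 5 + 2*h
Y(0)*(-41) + (-1 - 14) = (5 + 2*0)*(-41) + (-1 - 14) = (5 + 0)*(-41) - 15 = 5*(-41) - 15 = -205 - 15 = -220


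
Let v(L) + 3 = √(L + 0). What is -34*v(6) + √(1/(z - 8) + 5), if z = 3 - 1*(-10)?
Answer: 102 - 34*√6 + √130/5 ≈ 20.998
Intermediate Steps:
z = 13 (z = 3 + 10 = 13)
v(L) = -3 + √L (v(L) = -3 + √(L + 0) = -3 + √L)
-34*v(6) + √(1/(z - 8) + 5) = -34*(-3 + √6) + √(1/(13 - 8) + 5) = (102 - 34*√6) + √(1/5 + 5) = (102 - 34*√6) + √(⅕ + 5) = (102 - 34*√6) + √(26/5) = (102 - 34*√6) + √130/5 = 102 - 34*√6 + √130/5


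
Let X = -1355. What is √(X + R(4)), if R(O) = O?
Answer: I*√1351 ≈ 36.756*I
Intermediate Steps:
√(X + R(4)) = √(-1355 + 4) = √(-1351) = I*√1351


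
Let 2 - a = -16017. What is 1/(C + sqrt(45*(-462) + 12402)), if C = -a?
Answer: -16019/256616749 - 6*I*sqrt(233)/256616749 ≈ -6.2424e-5 - 3.569e-7*I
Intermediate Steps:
a = 16019 (a = 2 - 1*(-16017) = 2 + 16017 = 16019)
C = -16019 (C = -1*16019 = -16019)
1/(C + sqrt(45*(-462) + 12402)) = 1/(-16019 + sqrt(45*(-462) + 12402)) = 1/(-16019 + sqrt(-20790 + 12402)) = 1/(-16019 + sqrt(-8388)) = 1/(-16019 + 6*I*sqrt(233))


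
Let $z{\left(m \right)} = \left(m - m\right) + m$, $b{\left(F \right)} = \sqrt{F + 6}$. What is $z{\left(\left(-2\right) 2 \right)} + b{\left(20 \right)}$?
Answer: $-4 + \sqrt{26} \approx 1.099$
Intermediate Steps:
$b{\left(F \right)} = \sqrt{6 + F}$
$z{\left(m \right)} = m$ ($z{\left(m \right)} = 0 + m = m$)
$z{\left(\left(-2\right) 2 \right)} + b{\left(20 \right)} = \left(-2\right) 2 + \sqrt{6 + 20} = -4 + \sqrt{26}$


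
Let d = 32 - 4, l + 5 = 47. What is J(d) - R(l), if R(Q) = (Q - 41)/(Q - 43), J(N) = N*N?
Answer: 785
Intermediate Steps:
l = 42 (l = -5 + 47 = 42)
d = 28
J(N) = N²
R(Q) = (-41 + Q)/(-43 + Q)
J(d) - R(l) = 28² - (-41 + 42)/(-43 + 42) = 784 - 1/(-1) = 784 - (-1) = 784 - 1*(-1) = 784 + 1 = 785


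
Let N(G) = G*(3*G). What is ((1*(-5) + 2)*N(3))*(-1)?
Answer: 81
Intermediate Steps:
N(G) = 3*G**2
((1*(-5) + 2)*N(3))*(-1) = ((1*(-5) + 2)*(3*3**2))*(-1) = ((-5 + 2)*(3*9))*(-1) = -3*27*(-1) = -81*(-1) = 81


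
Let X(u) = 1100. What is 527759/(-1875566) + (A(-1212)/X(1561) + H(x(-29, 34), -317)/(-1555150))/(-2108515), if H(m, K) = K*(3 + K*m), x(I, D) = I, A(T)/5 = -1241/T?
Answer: -110391344343626321581/392310877463305878000 ≈ -0.28139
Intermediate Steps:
A(T) = -6205/T (A(T) = 5*(-1241/T) = -6205/T)
527759/(-1875566) + (A(-1212)/X(1561) + H(x(-29, 34), -317)/(-1555150))/(-2108515) = 527759/(-1875566) + (-6205/(-1212)/1100 - 317*(3 - 317*(-29))/(-1555150))/(-2108515) = 527759*(-1/1875566) + (-6205*(-1/1212)*(1/1100) - 317*(3 + 9193)*(-1/1555150))*(-1/2108515) = -527759/1875566 + ((6205/1212)*(1/1100) - 317*9196*(-1/1555150))*(-1/2108515) = -527759/1875566 + (1241/266640 - 2915132*(-1/1555150))*(-1/2108515) = -527759/1875566 + (1241/266640 + 76714/40925)*(-1/2108515) = -527759/1875566 + (4101161777/2182448400)*(-1/2108515) = -527759/1875566 - 4101161777/4601725188126000 = -110391344343626321581/392310877463305878000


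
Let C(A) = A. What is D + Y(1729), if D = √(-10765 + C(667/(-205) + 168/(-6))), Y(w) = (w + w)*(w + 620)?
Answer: 8122842 + 28*I*√578715/205 ≈ 8.1228e+6 + 103.91*I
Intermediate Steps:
Y(w) = 2*w*(620 + w) (Y(w) = (2*w)*(620 + w) = 2*w*(620 + w))
D = 28*I*√578715/205 (D = √(-10765 + (667/(-205) + 168/(-6))) = √(-10765 + (667*(-1/205) + 168*(-⅙))) = √(-10765 + (-667/205 - 28)) = √(-10765 - 6407/205) = √(-2213232/205) = 28*I*√578715/205 ≈ 103.91*I)
D + Y(1729) = 28*I*√578715/205 + 2*1729*(620 + 1729) = 28*I*√578715/205 + 2*1729*2349 = 28*I*√578715/205 + 8122842 = 8122842 + 28*I*√578715/205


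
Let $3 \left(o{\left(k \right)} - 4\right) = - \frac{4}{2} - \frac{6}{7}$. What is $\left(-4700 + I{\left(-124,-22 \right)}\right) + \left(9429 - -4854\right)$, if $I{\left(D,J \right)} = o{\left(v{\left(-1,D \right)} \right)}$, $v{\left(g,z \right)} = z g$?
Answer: $\frac{201307}{21} \approx 9586.0$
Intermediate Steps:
$v{\left(g,z \right)} = g z$
$o{\left(k \right)} = \frac{64}{21}$ ($o{\left(k \right)} = 4 + \frac{- \frac{4}{2} - \frac{6}{7}}{3} = 4 + \frac{\left(-4\right) \frac{1}{2} - \frac{6}{7}}{3} = 4 + \frac{-2 - \frac{6}{7}}{3} = 4 + \frac{1}{3} \left(- \frac{20}{7}\right) = 4 - \frac{20}{21} = \frac{64}{21}$)
$I{\left(D,J \right)} = \frac{64}{21}$
$\left(-4700 + I{\left(-124,-22 \right)}\right) + \left(9429 - -4854\right) = \left(-4700 + \frac{64}{21}\right) + \left(9429 - -4854\right) = - \frac{98636}{21} + \left(9429 + 4854\right) = - \frac{98636}{21} + 14283 = \frac{201307}{21}$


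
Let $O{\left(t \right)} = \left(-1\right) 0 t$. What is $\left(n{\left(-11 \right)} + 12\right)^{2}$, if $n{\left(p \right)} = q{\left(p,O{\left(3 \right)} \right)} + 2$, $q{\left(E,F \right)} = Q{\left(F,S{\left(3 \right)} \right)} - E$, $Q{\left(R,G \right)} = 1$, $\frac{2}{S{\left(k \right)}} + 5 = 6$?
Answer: $676$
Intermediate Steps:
$S{\left(k \right)} = 2$ ($S{\left(k \right)} = \frac{2}{-5 + 6} = \frac{2}{1} = 2 \cdot 1 = 2$)
$O{\left(t \right)} = 0$ ($O{\left(t \right)} = 0 t = 0$)
$q{\left(E,F \right)} = 1 - E$
$n{\left(p \right)} = 3 - p$ ($n{\left(p \right)} = \left(1 - p\right) + 2 = 3 - p$)
$\left(n{\left(-11 \right)} + 12\right)^{2} = \left(\left(3 - -11\right) + 12\right)^{2} = \left(\left(3 + 11\right) + 12\right)^{2} = \left(14 + 12\right)^{2} = 26^{2} = 676$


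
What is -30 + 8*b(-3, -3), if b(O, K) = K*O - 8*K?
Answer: 234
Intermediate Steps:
b(O, K) = -8*K + K*O
-30 + 8*b(-3, -3) = -30 + 8*(-3*(-8 - 3)) = -30 + 8*(-3*(-11)) = -30 + 8*33 = -30 + 264 = 234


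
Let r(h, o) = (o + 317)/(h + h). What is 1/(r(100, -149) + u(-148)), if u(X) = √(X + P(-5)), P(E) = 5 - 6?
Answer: 525/93566 - 625*I*√149/93566 ≈ 0.005611 - 0.081537*I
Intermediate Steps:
P(E) = -1
r(h, o) = (317 + o)/(2*h) (r(h, o) = (317 + o)/((2*h)) = (317 + o)*(1/(2*h)) = (317 + o)/(2*h))
u(X) = √(-1 + X) (u(X) = √(X - 1) = √(-1 + X))
1/(r(100, -149) + u(-148)) = 1/((½)*(317 - 149)/100 + √(-1 - 148)) = 1/((½)*(1/100)*168 + √(-149)) = 1/(21/25 + I*√149)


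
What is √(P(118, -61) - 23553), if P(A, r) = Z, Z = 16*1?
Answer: I*√23537 ≈ 153.42*I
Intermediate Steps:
Z = 16
P(A, r) = 16
√(P(118, -61) - 23553) = √(16 - 23553) = √(-23537) = I*√23537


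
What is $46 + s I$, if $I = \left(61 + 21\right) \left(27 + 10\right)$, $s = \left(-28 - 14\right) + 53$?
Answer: $33420$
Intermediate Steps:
$s = 11$ ($s = -42 + 53 = 11$)
$I = 3034$ ($I = 82 \cdot 37 = 3034$)
$46 + s I = 46 + 11 \cdot 3034 = 46 + 33374 = 33420$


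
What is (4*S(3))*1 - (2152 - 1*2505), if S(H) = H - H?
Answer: 353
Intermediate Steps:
S(H) = 0
(4*S(3))*1 - (2152 - 1*2505) = (4*0)*1 - (2152 - 1*2505) = 0*1 - (2152 - 2505) = 0 - 1*(-353) = 0 + 353 = 353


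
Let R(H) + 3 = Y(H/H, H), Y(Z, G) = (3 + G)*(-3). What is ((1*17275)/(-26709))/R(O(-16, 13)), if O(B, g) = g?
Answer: 17275/1362159 ≈ 0.012682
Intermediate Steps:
Y(Z, G) = -9 - 3*G
R(H) = -12 - 3*H (R(H) = -3 + (-9 - 3*H) = -12 - 3*H)
((1*17275)/(-26709))/R(O(-16, 13)) = ((1*17275)/(-26709))/(-12 - 3*13) = (17275*(-1/26709))/(-12 - 39) = -17275/26709/(-51) = -17275/26709*(-1/51) = 17275/1362159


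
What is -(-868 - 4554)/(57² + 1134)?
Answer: 5422/4383 ≈ 1.2371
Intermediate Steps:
-(-868 - 4554)/(57² + 1134) = -(-5422)/(3249 + 1134) = -(-5422)/4383 = -1*(-5422/4383) = 5422/4383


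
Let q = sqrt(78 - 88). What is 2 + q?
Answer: 2 + I*sqrt(10) ≈ 2.0 + 3.1623*I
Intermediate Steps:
q = I*sqrt(10) (q = sqrt(-10) = I*sqrt(10) ≈ 3.1623*I)
2 + q = 2 + I*sqrt(10)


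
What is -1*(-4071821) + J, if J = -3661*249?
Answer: 3160232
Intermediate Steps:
J = -911589
-1*(-4071821) + J = -1*(-4071821) - 911589 = 4071821 - 911589 = 3160232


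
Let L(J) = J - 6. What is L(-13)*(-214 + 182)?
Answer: 608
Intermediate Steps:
L(J) = -6 + J
L(-13)*(-214 + 182) = (-6 - 13)*(-214 + 182) = -19*(-32) = 608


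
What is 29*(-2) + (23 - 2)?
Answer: -37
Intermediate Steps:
29*(-2) + (23 - 2) = -58 + 21 = -37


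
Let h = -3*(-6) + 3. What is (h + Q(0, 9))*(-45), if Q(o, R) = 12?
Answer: -1485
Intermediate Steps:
h = 21 (h = 18 + 3 = 21)
(h + Q(0, 9))*(-45) = (21 + 12)*(-45) = 33*(-45) = -1485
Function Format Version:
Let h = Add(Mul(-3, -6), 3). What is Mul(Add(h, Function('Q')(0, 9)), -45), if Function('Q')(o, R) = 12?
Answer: -1485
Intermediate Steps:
h = 21 (h = Add(18, 3) = 21)
Mul(Add(h, Function('Q')(0, 9)), -45) = Mul(Add(21, 12), -45) = Mul(33, -45) = -1485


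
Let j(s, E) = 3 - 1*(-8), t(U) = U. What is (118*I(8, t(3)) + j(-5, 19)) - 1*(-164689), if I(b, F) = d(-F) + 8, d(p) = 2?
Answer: 165880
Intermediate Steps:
j(s, E) = 11 (j(s, E) = 3 + 8 = 11)
I(b, F) = 10 (I(b, F) = 2 + 8 = 10)
(118*I(8, t(3)) + j(-5, 19)) - 1*(-164689) = (118*10 + 11) - 1*(-164689) = (1180 + 11) + 164689 = 1191 + 164689 = 165880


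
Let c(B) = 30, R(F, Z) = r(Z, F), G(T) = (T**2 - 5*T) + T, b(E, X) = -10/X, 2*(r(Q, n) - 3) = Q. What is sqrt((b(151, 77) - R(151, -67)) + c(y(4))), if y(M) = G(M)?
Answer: 3*sqrt(159082)/154 ≈ 7.7698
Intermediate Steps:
r(Q, n) = 3 + Q/2
G(T) = T**2 - 4*T
y(M) = M*(-4 + M)
R(F, Z) = 3 + Z/2
sqrt((b(151, 77) - R(151, -67)) + c(y(4))) = sqrt((-10/77 - (3 + (1/2)*(-67))) + 30) = sqrt((-10*1/77 - (3 - 67/2)) + 30) = sqrt((-10/77 - 1*(-61/2)) + 30) = sqrt((-10/77 + 61/2) + 30) = sqrt(4677/154 + 30) = sqrt(9297/154) = 3*sqrt(159082)/154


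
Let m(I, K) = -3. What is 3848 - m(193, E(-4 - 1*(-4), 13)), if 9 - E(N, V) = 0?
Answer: 3851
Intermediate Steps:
E(N, V) = 9 (E(N, V) = 9 - 1*0 = 9 + 0 = 9)
3848 - m(193, E(-4 - 1*(-4), 13)) = 3848 - 1*(-3) = 3848 + 3 = 3851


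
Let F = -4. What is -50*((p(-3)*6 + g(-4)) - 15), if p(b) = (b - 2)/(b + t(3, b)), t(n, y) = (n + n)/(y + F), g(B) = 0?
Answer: 3250/9 ≈ 361.11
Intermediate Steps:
t(n, y) = 2*n/(-4 + y) (t(n, y) = (n + n)/(y - 4) = (2*n)/(-4 + y) = 2*n/(-4 + y))
p(b) = (-2 + b)/(b + 6/(-4 + b)) (p(b) = (b - 2)/(b + 2*3/(-4 + b)) = (-2 + b)/(b + 6/(-4 + b)))
-50*((p(-3)*6 + g(-4)) - 15) = -50*((((-4 - 3)*(-2 - 3)/(6 - 3*(-4 - 3)))*6 + 0) - 15) = -50*(((-7*(-5)/(6 - 3*(-7)))*6 + 0) - 15) = -50*(((-7*(-5)/(6 + 21))*6 + 0) - 15) = -50*(((-7*(-5)/27)*6 + 0) - 15) = -50*((((1/27)*(-7)*(-5))*6 + 0) - 15) = -50*(((35/27)*6 + 0) - 15) = -50*((70/9 + 0) - 15) = -50*(70/9 - 15) = -50*(-65/9) = 3250/9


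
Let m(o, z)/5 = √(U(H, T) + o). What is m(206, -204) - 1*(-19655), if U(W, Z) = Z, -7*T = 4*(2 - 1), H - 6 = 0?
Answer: 19655 + 5*√10066/7 ≈ 19727.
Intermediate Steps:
H = 6 (H = 6 + 0 = 6)
T = -4/7 (T = -4*(2 - 1)/7 = -4/7 ≈ -0.57143)
m(o, z) = 5*√(-4/7 + o)
m(206, -204) - 1*(-19655) = 5*√(-28 + 49*206)/7 - 1*(-19655) = 5*√(-28 + 10094)/7 + 19655 = 5*√10066/7 + 19655 = 19655 + 5*√10066/7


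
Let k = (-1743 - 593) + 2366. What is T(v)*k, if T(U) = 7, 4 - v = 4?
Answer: 210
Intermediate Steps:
v = 0 (v = 4 - 1*4 = 4 - 4 = 0)
k = 30 (k = -2336 + 2366 = 30)
T(v)*k = 7*30 = 210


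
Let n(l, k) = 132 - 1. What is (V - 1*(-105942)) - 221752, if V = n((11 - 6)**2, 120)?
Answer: -115679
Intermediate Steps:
n(l, k) = 131
V = 131
(V - 1*(-105942)) - 221752 = (131 - 1*(-105942)) - 221752 = (131 + 105942) - 221752 = 106073 - 221752 = -115679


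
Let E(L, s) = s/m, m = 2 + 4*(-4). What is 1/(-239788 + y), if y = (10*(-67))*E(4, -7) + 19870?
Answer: -1/220253 ≈ -4.5402e-6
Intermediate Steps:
m = -14 (m = 2 - 16 = -14)
E(L, s) = -s/14 (E(L, s) = s/(-14) = s*(-1/14) = -s/14)
y = 19535 (y = (10*(-67))*(-1/14*(-7)) + 19870 = -670*1/2 + 19870 = -335 + 19870 = 19535)
1/(-239788 + y) = 1/(-239788 + 19535) = 1/(-220253) = -1/220253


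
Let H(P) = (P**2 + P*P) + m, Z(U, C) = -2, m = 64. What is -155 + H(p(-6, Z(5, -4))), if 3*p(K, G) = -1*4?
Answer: -787/9 ≈ -87.444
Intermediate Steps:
p(K, G) = -4/3 (p(K, G) = (-1*4)/3 = (1/3)*(-4) = -4/3)
H(P) = 64 + 2*P**2 (H(P) = (P**2 + P*P) + 64 = (P**2 + P**2) + 64 = 2*P**2 + 64 = 64 + 2*P**2)
-155 + H(p(-6, Z(5, -4))) = -155 + (64 + 2*(-4/3)**2) = -155 + (64 + 2*(16/9)) = -155 + (64 + 32/9) = -155 + 608/9 = -787/9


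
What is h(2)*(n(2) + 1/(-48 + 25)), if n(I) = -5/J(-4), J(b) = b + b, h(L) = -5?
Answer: -535/184 ≈ -2.9076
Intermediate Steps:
J(b) = 2*b
n(I) = 5/8 (n(I) = -5/(2*(-4)) = -5/(-8) = -5*(-⅛) = 5/8)
h(2)*(n(2) + 1/(-48 + 25)) = -5*(5/8 + 1/(-48 + 25)) = -5*(5/8 + 1/(-23)) = -5*(5/8 - 1/23) = -5*107/184 = -535/184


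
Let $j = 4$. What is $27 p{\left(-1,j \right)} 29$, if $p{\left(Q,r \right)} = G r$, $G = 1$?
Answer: $3132$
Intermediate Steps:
$p{\left(Q,r \right)} = r$ ($p{\left(Q,r \right)} = 1 r = r$)
$27 p{\left(-1,j \right)} 29 = 27 \cdot 4 \cdot 29 = 108 \cdot 29 = 3132$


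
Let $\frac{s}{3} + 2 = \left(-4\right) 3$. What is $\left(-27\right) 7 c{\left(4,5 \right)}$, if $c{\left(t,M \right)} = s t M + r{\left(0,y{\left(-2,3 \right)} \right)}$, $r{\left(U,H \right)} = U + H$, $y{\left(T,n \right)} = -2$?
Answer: $159138$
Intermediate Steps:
$r{\left(U,H \right)} = H + U$
$s = -42$ ($s = -6 + 3 \left(\left(-4\right) 3\right) = -6 + 3 \left(-12\right) = -6 - 36 = -42$)
$c{\left(t,M \right)} = -2 - 42 M t$ ($c{\left(t,M \right)} = - 42 t M + \left(-2 + 0\right) = - 42 M t - 2 = -2 - 42 M t$)
$\left(-27\right) 7 c{\left(4,5 \right)} = \left(-27\right) 7 \left(-2 - 210 \cdot 4\right) = - 189 \left(-2 - 840\right) = \left(-189\right) \left(-842\right) = 159138$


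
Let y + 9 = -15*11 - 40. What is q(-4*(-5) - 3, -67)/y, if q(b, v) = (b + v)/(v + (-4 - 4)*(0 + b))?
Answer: -25/21721 ≈ -0.0011510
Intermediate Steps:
y = -214 (y = -9 + (-15*11 - 40) = -9 + (-165 - 40) = -9 - 205 = -214)
q(b, v) = (b + v)/(v - 8*b)
q(-4*(-5) - 3, -67)/y = (((-4*(-5) - 3) - 67)/(-67 - 8*(-4*(-5) - 3)))/(-214) = (((20 - 3) - 67)/(-67 - 8*(20 - 3)))*(-1/214) = ((17 - 67)/(-67 - 8*17))*(-1/214) = (-50/(-67 - 136))*(-1/214) = (-50/(-203))*(-1/214) = -1/203*(-50)*(-1/214) = (50/203)*(-1/214) = -25/21721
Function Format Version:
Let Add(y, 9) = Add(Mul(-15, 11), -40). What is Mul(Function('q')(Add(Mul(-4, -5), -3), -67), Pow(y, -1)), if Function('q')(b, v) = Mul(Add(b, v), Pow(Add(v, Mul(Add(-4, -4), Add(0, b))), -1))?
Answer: Rational(-25, 21721) ≈ -0.0011510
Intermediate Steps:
y = -214 (y = Add(-9, Add(Mul(-15, 11), -40)) = Add(-9, Add(-165, -40)) = Add(-9, -205) = -214)
Function('q')(b, v) = Mul(Pow(Add(v, Mul(-8, b)), -1), Add(b, v)) (Function('q')(b, v) = Mul(Add(b, v), Pow(Add(v, Mul(-8, b)), -1)) = Mul(Pow(Add(v, Mul(-8, b)), -1), Add(b, v)))
Mul(Function('q')(Add(Mul(-4, -5), -3), -67), Pow(y, -1)) = Mul(Mul(Pow(Add(-67, Mul(-8, Add(Mul(-4, -5), -3))), -1), Add(Add(Mul(-4, -5), -3), -67)), Pow(-214, -1)) = Mul(Mul(Pow(Add(-67, Mul(-8, Add(20, -3))), -1), Add(Add(20, -3), -67)), Rational(-1, 214)) = Mul(Mul(Pow(Add(-67, Mul(-8, 17)), -1), Add(17, -67)), Rational(-1, 214)) = Mul(Mul(Pow(Add(-67, -136), -1), -50), Rational(-1, 214)) = Mul(Mul(Pow(-203, -1), -50), Rational(-1, 214)) = Mul(Mul(Rational(-1, 203), -50), Rational(-1, 214)) = Mul(Rational(50, 203), Rational(-1, 214)) = Rational(-25, 21721)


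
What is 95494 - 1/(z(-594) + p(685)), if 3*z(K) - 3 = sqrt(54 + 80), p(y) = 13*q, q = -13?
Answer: 12122104610/126941 + 3*sqrt(134)/253882 ≈ 95494.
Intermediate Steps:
p(y) = -169 (p(y) = 13*(-13) = -169)
z(K) = 1 + sqrt(134)/3 (z(K) = 1 + sqrt(54 + 80)/3 = 1 + sqrt(134)/3)
95494 - 1/(z(-594) + p(685)) = 95494 - 1/((1 + sqrt(134)/3) - 169) = 95494 - 1/(-168 + sqrt(134)/3)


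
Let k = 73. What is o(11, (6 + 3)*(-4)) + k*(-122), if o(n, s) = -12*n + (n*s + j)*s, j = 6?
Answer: 5002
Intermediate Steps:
o(n, s) = -12*n + s*(6 + n*s) (o(n, s) = -12*n + (n*s + 6)*s = -12*n + (6 + n*s)*s = -12*n + s*(6 + n*s))
o(11, (6 + 3)*(-4)) + k*(-122) = (-12*11 + 6*((6 + 3)*(-4)) + 11*((6 + 3)*(-4))²) + 73*(-122) = (-132 + 6*(9*(-4)) + 11*(9*(-4))²) - 8906 = (-132 + 6*(-36) + 11*(-36)²) - 8906 = (-132 - 216 + 11*1296) - 8906 = (-132 - 216 + 14256) - 8906 = 13908 - 8906 = 5002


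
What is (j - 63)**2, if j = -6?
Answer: 4761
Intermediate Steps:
(j - 63)**2 = (-6 - 63)**2 = (-69)**2 = 4761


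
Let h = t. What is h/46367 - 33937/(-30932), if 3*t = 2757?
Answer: 1601983387/1434224044 ≈ 1.1170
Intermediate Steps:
t = 919 (t = (⅓)*2757 = 919)
h = 919
h/46367 - 33937/(-30932) = 919/46367 - 33937/(-30932) = 919*(1/46367) - 33937*(-1/30932) = 919/46367 + 33937/30932 = 1601983387/1434224044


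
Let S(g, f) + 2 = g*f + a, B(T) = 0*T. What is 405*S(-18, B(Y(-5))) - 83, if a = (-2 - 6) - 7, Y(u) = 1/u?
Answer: -6968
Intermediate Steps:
B(T) = 0
a = -15 (a = -8 - 7 = -15)
S(g, f) = -17 + f*g (S(g, f) = -2 + (g*f - 15) = -2 + (f*g - 15) = -2 + (-15 + f*g) = -17 + f*g)
405*S(-18, B(Y(-5))) - 83 = 405*(-17 + 0*(-18)) - 83 = 405*(-17 + 0) - 83 = 405*(-17) - 83 = -6885 - 83 = -6968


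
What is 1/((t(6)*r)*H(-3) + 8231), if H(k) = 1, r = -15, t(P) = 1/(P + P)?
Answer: 4/32919 ≈ 0.00012151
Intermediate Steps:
t(P) = 1/(2*P)
1/((t(6)*r)*H(-3) + 8231) = 1/((((½)/6)*(-15))*1 + 8231) = 1/((((½)*(⅙))*(-15))*1 + 8231) = 1/(((1/12)*(-15))*1 + 8231) = 1/(-5/4*1 + 8231) = 1/(-5/4 + 8231) = 1/(32919/4) = 4/32919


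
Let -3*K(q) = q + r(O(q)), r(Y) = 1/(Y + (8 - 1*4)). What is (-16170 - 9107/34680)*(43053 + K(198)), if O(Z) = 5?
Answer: -81359206076267/117045 ≈ -6.9511e+8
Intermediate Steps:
r(Y) = 1/(4 + Y) (r(Y) = 1/(Y + (8 - 4)) = 1/(Y + 4) = 1/(4 + Y))
K(q) = -1/27 - q/3 (K(q) = -(q + 1/(4 + 5))/3 = -(q + 1/9)/3 = -(1/9 + q)/3 = -1/27 - q/3)
(-16170 - 9107/34680)*(43053 + K(198)) = (-16170 - 9107/34680)*(43053 + (-1/27 - 1/3*198)) = (-16170 - 9107*1/34680)*(43053 + (-1/27 - 66)) = (-16170 - 9107/34680)*(43053 - 1783/27) = -560784707/34680*1160648/27 = -81359206076267/117045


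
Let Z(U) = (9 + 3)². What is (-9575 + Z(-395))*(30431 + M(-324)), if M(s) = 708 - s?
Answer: -296727553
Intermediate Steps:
Z(U) = 144 (Z(U) = 12² = 144)
(-9575 + Z(-395))*(30431 + M(-324)) = (-9575 + 144)*(30431 + (708 - 1*(-324))) = -9431*(30431 + (708 + 324)) = -9431*(30431 + 1032) = -9431*31463 = -296727553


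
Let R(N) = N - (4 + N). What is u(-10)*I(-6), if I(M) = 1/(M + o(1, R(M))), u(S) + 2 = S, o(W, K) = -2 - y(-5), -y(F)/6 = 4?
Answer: -¾ ≈ -0.75000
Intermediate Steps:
y(F) = -24 (y(F) = -6*4 = -24)
R(N) = -4 (R(N) = N + (-4 - N) = -4)
o(W, K) = 22 (o(W, K) = -2 - 1*(-24) = -2 + 24 = 22)
u(S) = -2 + S
I(M) = 1/(22 + M) (I(M) = 1/(M + 22) = 1/(22 + M))
u(-10)*I(-6) = (-2 - 10)/(22 - 6) = -12/16 = -12*1/16 = -¾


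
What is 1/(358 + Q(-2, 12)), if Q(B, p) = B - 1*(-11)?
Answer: 1/367 ≈ 0.0027248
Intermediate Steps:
Q(B, p) = 11 + B (Q(B, p) = B + 11 = 11 + B)
1/(358 + Q(-2, 12)) = 1/(358 + (11 - 2)) = 1/(358 + 9) = 1/367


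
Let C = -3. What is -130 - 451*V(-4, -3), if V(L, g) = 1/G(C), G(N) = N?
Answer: 61/3 ≈ 20.333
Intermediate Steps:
V(L, g) = -⅓ (V(L, g) = 1/(-3) = -⅓)
-130 - 451*V(-4, -3) = -130 - 451*(-⅓) = -130 + 451/3 = 61/3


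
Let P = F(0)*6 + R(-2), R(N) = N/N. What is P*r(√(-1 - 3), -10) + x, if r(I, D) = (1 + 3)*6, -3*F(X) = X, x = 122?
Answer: 146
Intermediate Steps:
F(X) = -X/3
r(I, D) = 24 (r(I, D) = 4*6 = 24)
R(N) = 1
P = 1 (P = -⅓*0*6 + 1 = 0*6 + 1 = 0 + 1 = 1)
P*r(√(-1 - 3), -10) + x = 1*24 + 122 = 24 + 122 = 146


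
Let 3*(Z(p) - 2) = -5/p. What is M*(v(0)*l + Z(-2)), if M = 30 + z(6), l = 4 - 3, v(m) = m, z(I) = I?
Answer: 102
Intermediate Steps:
Z(p) = 2 - 5/(3*p) (Z(p) = 2 + (-5/p)/3 = 2 - 5/(3*p))
l = 1
M = 36 (M = 30 + 6 = 36)
M*(v(0)*l + Z(-2)) = 36*(0*1 + (2 - 5/3/(-2))) = 36*(0 + (2 - 5/3*(-½))) = 36*(0 + (2 + ⅚)) = 36*(0 + 17/6) = 36*(17/6) = 102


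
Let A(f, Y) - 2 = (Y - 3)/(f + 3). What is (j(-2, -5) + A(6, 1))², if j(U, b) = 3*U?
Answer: 1444/81 ≈ 17.827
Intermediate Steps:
A(f, Y) = 2 + (-3 + Y)/(3 + f) (A(f, Y) = 2 + (Y - 3)/(f + 3) = 2 + (-3 + Y)/(3 + f))
(j(-2, -5) + A(6, 1))² = (3*(-2) + (3 + 1 + 2*6)/(3 + 6))² = (-6 + (3 + 1 + 12)/9)² = (-6 + (⅑)*16)² = (-6 + 16/9)² = (-38/9)² = 1444/81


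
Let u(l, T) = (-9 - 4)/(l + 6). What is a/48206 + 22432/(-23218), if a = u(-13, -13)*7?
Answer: -540527579/559623454 ≈ -0.96588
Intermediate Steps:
u(l, T) = -13/(6 + l)
a = 13 (a = -13/(6 - 13)*7 = -13/(-7)*7 = -13*(-⅐)*7 = (13/7)*7 = 13)
a/48206 + 22432/(-23218) = 13/48206 + 22432/(-23218) = 13*(1/48206) + 22432*(-1/23218) = 13/48206 - 11216/11609 = -540527579/559623454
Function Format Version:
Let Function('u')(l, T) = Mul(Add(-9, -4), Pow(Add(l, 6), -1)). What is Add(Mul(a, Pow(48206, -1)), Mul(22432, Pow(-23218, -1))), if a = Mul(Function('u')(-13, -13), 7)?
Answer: Rational(-540527579, 559623454) ≈ -0.96588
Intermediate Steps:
Function('u')(l, T) = Mul(-13, Pow(Add(6, l), -1))
a = 13 (a = Mul(Mul(-13, Pow(Add(6, -13), -1)), 7) = Mul(Mul(-13, Pow(-7, -1)), 7) = Mul(Mul(-13, Rational(-1, 7)), 7) = Mul(Rational(13, 7), 7) = 13)
Add(Mul(a, Pow(48206, -1)), Mul(22432, Pow(-23218, -1))) = Add(Mul(13, Pow(48206, -1)), Mul(22432, Pow(-23218, -1))) = Add(Mul(13, Rational(1, 48206)), Mul(22432, Rational(-1, 23218))) = Add(Rational(13, 48206), Rational(-11216, 11609)) = Rational(-540527579, 559623454)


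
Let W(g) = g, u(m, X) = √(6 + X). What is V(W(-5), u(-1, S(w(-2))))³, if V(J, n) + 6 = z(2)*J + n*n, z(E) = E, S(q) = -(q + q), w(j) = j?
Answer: -216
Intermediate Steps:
S(q) = -2*q
V(J, n) = -6 + n² + 2*J (V(J, n) = -6 + (2*J + n*n) = -6 + (2*J + n²) = -6 + (n² + 2*J) = -6 + n² + 2*J)
V(W(-5), u(-1, S(w(-2))))³ = (-6 + (√(6 - 2*(-2)))² + 2*(-5))³ = (-6 + (√(6 + 4))² - 10)³ = (-6 + (√10)² - 10)³ = (-6 + 10 - 10)³ = (-6)³ = -216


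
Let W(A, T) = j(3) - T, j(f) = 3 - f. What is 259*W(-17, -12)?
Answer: 3108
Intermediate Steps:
W(A, T) = -T (W(A, T) = (3 - 1*3) - T = (3 - 3) - T = 0 - T = -T)
259*W(-17, -12) = 259*(-1*(-12)) = 259*12 = 3108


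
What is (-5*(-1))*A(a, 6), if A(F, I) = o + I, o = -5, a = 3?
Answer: 5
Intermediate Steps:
A(F, I) = -5 + I
(-5*(-1))*A(a, 6) = (-5*(-1))*(-5 + 6) = 5*1 = 5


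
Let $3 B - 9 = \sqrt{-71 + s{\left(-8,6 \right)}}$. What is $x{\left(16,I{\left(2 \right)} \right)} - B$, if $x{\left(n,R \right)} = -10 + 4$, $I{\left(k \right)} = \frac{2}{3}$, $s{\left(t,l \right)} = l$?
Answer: $-9 - \frac{i \sqrt{65}}{3} \approx -9.0 - 2.6874 i$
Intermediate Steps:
$I{\left(k \right)} = \frac{2}{3}$ ($I{\left(k \right)} = 2 \cdot \frac{1}{3} = \frac{2}{3}$)
$x{\left(n,R \right)} = -6$
$B = 3 + \frac{i \sqrt{65}}{3}$ ($B = 3 + \frac{\sqrt{-71 + 6}}{3} = 3 + \frac{\sqrt{-65}}{3} = 3 + \frac{i \sqrt{65}}{3} \approx 3.0 + 2.6874 i$)
$x{\left(16,I{\left(2 \right)} \right)} - B = -6 - \left(3 + \frac{i \sqrt{65}}{3}\right) = -9 - \frac{i \sqrt{65}}{3}$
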